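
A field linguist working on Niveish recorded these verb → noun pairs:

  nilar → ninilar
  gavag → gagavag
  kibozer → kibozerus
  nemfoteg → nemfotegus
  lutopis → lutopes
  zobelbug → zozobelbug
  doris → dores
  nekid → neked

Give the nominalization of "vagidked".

vagidkedus

nemfoteg and zobelbug both end in -g yet inflect differently (nemfotegus, zozobelbug), so the final letter is not what conditions the rule; the last vowel is.
"vagidked" has last vowel 'e'. The stems whose last vowel is 'e' (kibozer → kibozerus, nemfoteg → nemfotegus) add -us.
The other patterns: stems whose last vowel is 'i' change the last vowel to 'e'; stems whose last vowel is 'a' or 'u' repeat the first consonant+vowel as a prefix.
So vagidked → vagidkedus.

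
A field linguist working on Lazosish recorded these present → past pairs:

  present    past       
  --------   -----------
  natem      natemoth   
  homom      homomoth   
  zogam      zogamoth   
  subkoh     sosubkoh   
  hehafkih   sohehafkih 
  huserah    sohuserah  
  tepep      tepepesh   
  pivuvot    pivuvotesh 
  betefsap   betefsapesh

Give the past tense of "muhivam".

homom and subkoh both have last vowel 'o' yet inflect differently (homomoth, sosubkoh), so the last vowel is not what conditions the rule; the final letter is.
"muhivam" ends in -m. The stems ending in -m (natem → natemoth, homom → homomoth, zogam → zogamoth) add -oth.
The other patterns: stems ending in -h add the prefix so-; stems ending in -p or -t add -esh.
So muhivam → muhivamoth.

muhivamoth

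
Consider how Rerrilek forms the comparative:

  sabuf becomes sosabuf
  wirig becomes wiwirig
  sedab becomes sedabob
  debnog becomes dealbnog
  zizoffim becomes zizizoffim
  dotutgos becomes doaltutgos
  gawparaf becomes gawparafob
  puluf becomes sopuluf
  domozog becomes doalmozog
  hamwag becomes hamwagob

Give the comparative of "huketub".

sohuketub

domozog and hamwag both end in -g yet inflect differently (doalmozog, hamwagob), so the final letter is not what conditions the rule; the last vowel is.
"huketub" has last vowel 'u'. The stems whose last vowel is 'u' (sabuf → sosabuf, puluf → sopuluf) add the prefix so-.
The other patterns: stems whose last vowel is 'o' insert -al- after the first vowel; stems whose last vowel is 'a' add -ob; stems whose last vowel is 'i' repeat the first consonant+vowel as a prefix.
So huketub → sohuketub.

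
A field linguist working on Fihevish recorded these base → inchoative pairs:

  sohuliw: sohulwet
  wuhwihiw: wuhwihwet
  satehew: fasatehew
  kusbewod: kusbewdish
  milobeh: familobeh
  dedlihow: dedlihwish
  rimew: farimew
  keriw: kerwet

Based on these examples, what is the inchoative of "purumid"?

"purumid" has last vowel 'i'. The stems whose last vowel is 'i' (keriw → kerwet, sohuliw → sohulwet, wuhwihiw → wuhwihwet) delete the last vowel and add -et.
So purumid → purumdet.

purumdet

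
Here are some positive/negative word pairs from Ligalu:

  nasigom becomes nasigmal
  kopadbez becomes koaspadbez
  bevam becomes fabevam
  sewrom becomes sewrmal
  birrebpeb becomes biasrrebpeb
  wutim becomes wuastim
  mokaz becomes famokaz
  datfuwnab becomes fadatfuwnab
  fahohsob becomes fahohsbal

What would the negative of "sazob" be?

sazbal

bevam and nasigom both end in -m yet inflect differently (fabevam, nasigmal), so the final letter is not what conditions the rule; the last vowel is.
"sazob" has last vowel 'o'. The stems whose last vowel is 'o' (nasigom → nasigmal, sewrom → sewrmal, fahohsob → fahohsbal) delete the last vowel and add -al.
So sazob → sazbal.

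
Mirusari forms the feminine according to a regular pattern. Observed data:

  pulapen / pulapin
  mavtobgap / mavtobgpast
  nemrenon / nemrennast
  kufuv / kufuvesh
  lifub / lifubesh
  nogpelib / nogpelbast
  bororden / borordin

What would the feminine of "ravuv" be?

"ravuv" has last vowel 'u'. The stems whose last vowel is 'u' (lifub → lifubesh, kufuv → kufuvesh) add -esh.
The other patterns: stems whose last vowel is 'e' change the last vowel to 'i'; stems whose last vowel is 'a', 'i' or 'o' delete the last vowel and add -ast.
So ravuv → ravuvesh.

ravuvesh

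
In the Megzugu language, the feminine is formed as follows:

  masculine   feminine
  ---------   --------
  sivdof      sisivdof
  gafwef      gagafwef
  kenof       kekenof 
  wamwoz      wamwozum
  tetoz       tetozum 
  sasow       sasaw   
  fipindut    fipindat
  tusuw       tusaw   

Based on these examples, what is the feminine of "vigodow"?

vigodaw

sivdof and wamwoz both have last vowel 'o' yet inflect differently (sisivdof, wamwozum), so the last vowel is not what conditions the rule; the final letter is.
"vigodow" ends in -w. The stems ending in -w (sasow → sasaw, tusuw → tusaw) change the last vowel to 'a'.
The other patterns: stems ending in -f repeat the first consonant+vowel as a prefix; stems ending in -z add -um.
So vigodow → vigodaw.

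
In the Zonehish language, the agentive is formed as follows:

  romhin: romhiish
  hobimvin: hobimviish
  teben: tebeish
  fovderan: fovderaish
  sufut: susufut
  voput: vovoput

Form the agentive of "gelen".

geleish

romhin and sufut both have 2 vowels yet inflect differently (romhiish, susufut), so the number of vowels is not what conditions the rule; the final letter is.
"gelen" ends in -n. The stems ending in -n (romhin → romhiish, hobimvin → hobimviish, teben → tebeish) drop the final letter and add -ish.
So gelen → geleish.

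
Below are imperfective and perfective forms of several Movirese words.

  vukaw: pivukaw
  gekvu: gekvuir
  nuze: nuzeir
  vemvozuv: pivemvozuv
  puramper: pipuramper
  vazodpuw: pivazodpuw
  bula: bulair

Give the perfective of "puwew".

pipuwew

gekvu and vazodpuw both have last vowel 'u' yet inflect differently (gekvuir, pivazodpuw), so the last vowel is not what conditions the rule; whether the stem ends in a vowel or a consonant is.
"puwew" ends in a consonant. The stems ending in a consonant (vazodpuw → pivazodpuw, vukaw → pivukaw, puramper → pipuramper) add the prefix pi-.
The other pattern: stems ending in a vowel add -ir.
So puwew → pipuwew.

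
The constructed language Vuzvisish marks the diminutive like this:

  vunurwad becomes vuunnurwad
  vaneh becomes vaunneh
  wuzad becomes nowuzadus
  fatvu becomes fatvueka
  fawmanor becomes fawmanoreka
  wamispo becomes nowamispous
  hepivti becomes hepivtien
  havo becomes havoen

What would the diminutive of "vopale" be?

vounpale

wuzad and vunurwad both end in -d yet inflect differently (nowuzadus, vuunnurwad), so the final letter is not what conditions the rule; the first letter is.
"vopale" begins with v-. The stems beginning with v- (vaneh → vaunneh, vunurwad → vuunnurwad) insert -un- after the first vowel.
The other patterns: stems beginning with w- add no- … -us around the stem; stems beginning with f- add -eka; stems beginning with h- add -en.
So vopale → vounpale.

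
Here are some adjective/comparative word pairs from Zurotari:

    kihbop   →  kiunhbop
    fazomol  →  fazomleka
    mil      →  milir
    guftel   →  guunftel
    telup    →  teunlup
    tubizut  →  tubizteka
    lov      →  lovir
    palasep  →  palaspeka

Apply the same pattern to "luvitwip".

luvitwpeka

mil and guftel both end in -l yet inflect differently (milir, guunftel), so the final letter is not what conditions the rule; the number of vowels is.
"luvitwip" has 3 vowels. The stems with 3 vowels (palasep → palaspeka, tubizut → tubizteka, fazomol → fazomleka) delete the last vowel and add -eka.
So luvitwip → luvitwpeka.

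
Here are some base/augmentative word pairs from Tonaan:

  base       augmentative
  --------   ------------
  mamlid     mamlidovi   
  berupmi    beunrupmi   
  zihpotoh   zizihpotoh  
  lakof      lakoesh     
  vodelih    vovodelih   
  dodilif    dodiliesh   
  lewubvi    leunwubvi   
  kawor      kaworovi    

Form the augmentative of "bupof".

bupoesh

lewubvi and dodilif both have last vowel 'i' yet inflect differently (leunwubvi, dodiliesh), so the last vowel is not what conditions the rule; the final letter is.
"bupof" ends in -f. The stems ending in -f (dodilif → dodiliesh, lakof → lakoesh) drop the final letter and add -esh.
So bupof → bupoesh.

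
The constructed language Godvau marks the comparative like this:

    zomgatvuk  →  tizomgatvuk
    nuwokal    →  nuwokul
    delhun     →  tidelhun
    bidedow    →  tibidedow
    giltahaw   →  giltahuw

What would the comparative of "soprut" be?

giltahaw and bidedow both end in -w yet inflect differently (giltahuw, tibidedow), so the final letter is not what conditions the rule; the last vowel is.
"soprut" has last vowel 'u'. The stems whose last vowel is 'u' (delhun → tidelhun, zomgatvuk → tizomgatvuk) add the prefix ti-.
The other pattern: stems whose last vowel is 'a' change the last vowel to 'u'.
So soprut → tisoprut.

tisoprut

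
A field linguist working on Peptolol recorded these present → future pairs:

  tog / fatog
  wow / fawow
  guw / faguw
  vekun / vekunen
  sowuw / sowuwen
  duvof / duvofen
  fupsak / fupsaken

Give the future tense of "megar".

"megar" has 2 vowels. The stems with 2 vowels (vekun → vekunen, sowuw → sowuwen, duvof → duvofen) add -en.
So megar → megaren.

megaren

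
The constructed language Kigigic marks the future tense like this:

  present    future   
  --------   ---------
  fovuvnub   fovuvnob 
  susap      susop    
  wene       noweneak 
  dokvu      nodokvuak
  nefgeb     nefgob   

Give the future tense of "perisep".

dokvu and fovuvnub both have last vowel 'u' yet inflect differently (nodokvuak, fovuvnob), so the last vowel is not what conditions the rule; whether the stem ends in a vowel or a consonant is.
"perisep" ends in a consonant. The stems ending in a consonant (fovuvnub → fovuvnob, susap → susop, nefgeb → nefgob) change the last vowel to 'o'.
So perisep → perisop.

perisop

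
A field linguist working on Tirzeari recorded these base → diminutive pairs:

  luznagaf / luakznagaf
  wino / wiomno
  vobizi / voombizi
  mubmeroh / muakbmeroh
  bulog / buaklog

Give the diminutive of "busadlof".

buaksadlof

wino and bulog both have last vowel 'o' yet inflect differently (wiomno, buaklog), so the last vowel is not what conditions the rule; whether the stem ends in a vowel or a consonant is.
"busadlof" ends in a consonant. The stems ending in a consonant (luznagaf → luakznagaf, bulog → buaklog, mubmeroh → muakbmeroh) insert -ak- after the first vowel.
So busadlof → buaksadlof.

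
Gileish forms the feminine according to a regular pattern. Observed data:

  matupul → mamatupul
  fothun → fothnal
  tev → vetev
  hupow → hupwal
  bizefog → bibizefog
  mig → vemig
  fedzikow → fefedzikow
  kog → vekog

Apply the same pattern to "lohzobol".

mig and bizefog both end in -g yet inflect differently (vemig, bibizefog), so the final letter is not what conditions the rule; the number of vowels is.
"lohzobol" has 3 vowels. The stems with 3 vowels (bizefog → bibizefog, fedzikow → fefedzikow, matupul → mamatupul) repeat the first consonant+vowel as a prefix.
The other patterns: stems with 1 vowel add the prefix ve-; stems with 2 vowels delete the last vowel and add -al.
So lohzobol → lolohzobol.

lolohzobol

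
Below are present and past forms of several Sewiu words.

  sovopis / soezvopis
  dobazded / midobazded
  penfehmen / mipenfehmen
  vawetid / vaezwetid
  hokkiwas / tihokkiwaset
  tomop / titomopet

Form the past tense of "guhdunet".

miguhdunet

vawetid and dobazded both end in -d yet inflect differently (vaezwetid, midobazded), so the final letter is not what conditions the rule; the last vowel is.
"guhdunet" has last vowel 'e'. The stems whose last vowel is 'e' (dobazded → midobazded, penfehmen → mipenfehmen) add the prefix mi-.
So guhdunet → miguhdunet.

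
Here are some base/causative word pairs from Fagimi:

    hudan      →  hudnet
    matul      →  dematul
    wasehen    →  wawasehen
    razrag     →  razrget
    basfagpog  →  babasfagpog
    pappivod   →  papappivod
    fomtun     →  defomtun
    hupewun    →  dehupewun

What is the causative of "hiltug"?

fomtun and hudan both end in -n yet inflect differently (defomtun, hudnet), so the final letter is not what conditions the rule; the last vowel is.
"hiltug" has last vowel 'u'. The stems whose last vowel is 'u' (matul → dematul, fomtun → defomtun, hupewun → dehupewun) add the prefix de-.
So hiltug → dehiltug.

dehiltug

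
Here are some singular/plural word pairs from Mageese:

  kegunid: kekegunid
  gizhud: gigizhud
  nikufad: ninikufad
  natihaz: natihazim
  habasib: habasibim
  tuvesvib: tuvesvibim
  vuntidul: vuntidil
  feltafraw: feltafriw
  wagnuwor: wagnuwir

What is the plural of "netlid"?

"netlid" ends in -d. The stems ending in -d (kegunid → kekegunid, gizhud → gigizhud, nikufad → ninikufad) repeat the first consonant+vowel as a prefix.
So netlid → nenetlid.

nenetlid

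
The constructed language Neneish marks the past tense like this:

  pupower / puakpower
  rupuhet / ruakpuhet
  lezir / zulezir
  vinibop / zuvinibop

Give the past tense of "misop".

zumisop

pupower and lezir both end in -r yet inflect differently (puakpower, zulezir), so the final letter is not what conditions the rule; the last vowel is.
"misop" has last vowel 'o'. The one such stem in the data (vinibop → zuvinibop) adds the prefix zu-, so the same rule applies.
The other pattern: stems whose last vowel is 'e' insert -ak- after the first vowel.
So misop → zumisop.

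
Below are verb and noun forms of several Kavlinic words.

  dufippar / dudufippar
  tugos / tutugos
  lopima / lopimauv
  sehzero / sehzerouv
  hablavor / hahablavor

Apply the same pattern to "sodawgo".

sodawgouv

"sodawgo" ends in a vowel. The stems ending in a vowel (lopima → lopimauv, sehzero → sehzerouv) add -uv.
So sodawgo → sodawgouv.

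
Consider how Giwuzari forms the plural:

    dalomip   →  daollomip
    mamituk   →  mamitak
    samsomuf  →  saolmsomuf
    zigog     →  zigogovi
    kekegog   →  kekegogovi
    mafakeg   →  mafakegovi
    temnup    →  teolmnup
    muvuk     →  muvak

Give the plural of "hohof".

hoolhof

"hohof" ends in -f. The one such stem in the data (samsomuf → saolmsomuf) inserts -ol- after the first vowel (as do dalomip, temnup), so the same rule applies.
So hohof → hoolhof.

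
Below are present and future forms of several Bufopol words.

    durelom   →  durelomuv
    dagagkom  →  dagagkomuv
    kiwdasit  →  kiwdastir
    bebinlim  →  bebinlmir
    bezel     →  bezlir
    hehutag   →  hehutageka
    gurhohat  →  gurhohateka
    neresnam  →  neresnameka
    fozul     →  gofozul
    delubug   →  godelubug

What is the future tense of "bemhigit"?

durelom and bebinlim both end in -m yet inflect differently (durelomuv, bebinlmir), so the final letter is not what conditions the rule; the last vowel is.
"bemhigit" has last vowel 'i'. The stems whose last vowel is 'i' (kiwdasit → kiwdastir, bebinlim → bebinlmir) delete the last vowel and add -ir.
So bemhigit → bemhigtir.

bemhigtir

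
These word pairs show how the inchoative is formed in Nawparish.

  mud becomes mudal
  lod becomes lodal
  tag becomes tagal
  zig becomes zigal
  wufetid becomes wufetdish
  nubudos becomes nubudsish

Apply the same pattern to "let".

letal

"let" has 1 vowel. The stems with 1 vowel (mud → mudal, lod → lodal, tag → tagal) add -al.
The other pattern: stems with 3 vowels delete the last vowel and add -ish.
So let → letal.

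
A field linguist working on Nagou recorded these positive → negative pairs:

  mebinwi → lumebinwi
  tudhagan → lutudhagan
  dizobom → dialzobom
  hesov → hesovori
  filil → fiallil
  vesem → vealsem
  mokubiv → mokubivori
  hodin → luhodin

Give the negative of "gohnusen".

lugohnusen

"gohnusen" ends in -n. The stems ending in -n (hodin → luhodin, tudhagan → lutudhagan) add the prefix lu-.
The other patterns: stems ending in -l or -m insert -al- after the first vowel; stems ending in -v add -ori.
So gohnusen → lugohnusen.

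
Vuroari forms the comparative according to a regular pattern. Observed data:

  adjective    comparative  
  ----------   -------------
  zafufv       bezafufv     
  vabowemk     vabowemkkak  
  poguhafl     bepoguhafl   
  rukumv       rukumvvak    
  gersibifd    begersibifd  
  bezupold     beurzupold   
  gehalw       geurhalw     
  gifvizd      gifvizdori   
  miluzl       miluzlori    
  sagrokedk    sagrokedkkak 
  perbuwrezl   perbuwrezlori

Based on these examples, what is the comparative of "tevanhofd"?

"tevanhofd" has second-to-last letter 'f'. The stems whose second-to-last letter is 'f' (gersibifd → begersibifd, zafufv → bezafufv, poguhafl → bepoguhafl) add the prefix be-.
So tevanhofd → betevanhofd.

betevanhofd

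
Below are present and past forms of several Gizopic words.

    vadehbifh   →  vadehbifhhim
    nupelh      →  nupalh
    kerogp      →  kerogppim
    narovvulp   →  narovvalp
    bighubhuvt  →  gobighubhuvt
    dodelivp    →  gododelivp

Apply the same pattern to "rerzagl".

narovvulp and dodelivp both end in -p yet inflect differently (narovvalp, gododelivp), so the final letter is not what conditions the rule; the second-to-last letter is.
"rerzagl" has second-to-last letter 'g'. The one such stem in the data (kerogp → kerogppim) doubles the final consonant and adds -im (as does vadehbifh), so the same rule applies.
So rerzagl → rerzagllim.

rerzagllim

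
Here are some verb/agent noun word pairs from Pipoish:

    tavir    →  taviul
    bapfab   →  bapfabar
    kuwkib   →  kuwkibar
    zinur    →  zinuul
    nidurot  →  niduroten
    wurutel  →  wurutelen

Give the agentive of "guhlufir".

guhlufiul

kuwkib and tavir both have last vowel 'i' yet inflect differently (kuwkibar, taviul), so the last vowel is not what conditions the rule; the final letter is.
"guhlufir" ends in -r. The stems ending in -r (zinur → zinuul, tavir → taviul) drop the final letter and add -ul.
So guhlufir → guhlufiul.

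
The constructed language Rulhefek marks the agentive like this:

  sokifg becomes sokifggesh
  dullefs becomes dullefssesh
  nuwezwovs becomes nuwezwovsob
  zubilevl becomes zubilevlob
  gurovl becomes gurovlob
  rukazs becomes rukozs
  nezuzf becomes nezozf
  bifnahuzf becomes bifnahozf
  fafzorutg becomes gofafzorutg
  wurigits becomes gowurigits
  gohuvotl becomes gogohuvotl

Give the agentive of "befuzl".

dullefs and nuwezwovs both end in -s yet inflect differently (dullefssesh, nuwezwovsob), so the final letter is not what conditions the rule; the second-to-last letter is.
"befuzl" has second-to-last letter 'z'. The stems whose second-to-last letter is 'z' (rukazs → rukozs, nezuzf → nezozf, bifnahuzf → bifnahozf) change the last vowel to 'o'.
The other patterns: stems whose second-to-last letter is 'f' double the final consonant and add -esh; stems whose second-to-last letter is 'v' add -ob; stems whose second-to-last letter is 't' add the prefix go-.
So befuzl → befozl.

befozl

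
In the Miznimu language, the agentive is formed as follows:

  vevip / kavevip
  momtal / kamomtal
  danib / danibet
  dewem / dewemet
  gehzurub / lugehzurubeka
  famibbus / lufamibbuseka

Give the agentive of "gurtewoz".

lugurtewozeka

"gurtewoz" begins with g-. The one such stem in the data (gehzurub → lugehzurubeka) adds lu- … -eka around the stem, so the same rule applies.
The other patterns: stems beginning with m- or v- add the prefix ka-; stems beginning with d- add -et.
So gurtewoz → lugurtewozeka.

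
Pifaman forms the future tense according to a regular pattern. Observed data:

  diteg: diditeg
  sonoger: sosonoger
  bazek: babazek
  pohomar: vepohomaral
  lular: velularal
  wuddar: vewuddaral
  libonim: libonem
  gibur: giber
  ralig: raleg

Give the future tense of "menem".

"menem" has last vowel 'e'. The stems whose last vowel is 'e' (diteg → diditeg, sonoger → sosonoger, bazek → babazek) repeat the first consonant+vowel as a prefix.
So menem → memenem.

memenem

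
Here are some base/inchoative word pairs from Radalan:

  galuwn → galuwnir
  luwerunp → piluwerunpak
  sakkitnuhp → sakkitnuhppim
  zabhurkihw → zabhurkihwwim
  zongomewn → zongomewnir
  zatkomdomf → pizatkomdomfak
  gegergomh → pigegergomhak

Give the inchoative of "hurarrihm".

hurarrihmmim

sakkitnuhp and luwerunp both end in -p yet inflect differently (sakkitnuhppim, piluwerunpak), so the final letter is not what conditions the rule; the second-to-last letter is.
"hurarrihm" has second-to-last letter 'h'. The stems whose second-to-last letter is 'h' (zabhurkihw → zabhurkihwwim, sakkitnuhp → sakkitnuhppim) double the final consonant and add -im.
So hurarrihm → hurarrihmmim.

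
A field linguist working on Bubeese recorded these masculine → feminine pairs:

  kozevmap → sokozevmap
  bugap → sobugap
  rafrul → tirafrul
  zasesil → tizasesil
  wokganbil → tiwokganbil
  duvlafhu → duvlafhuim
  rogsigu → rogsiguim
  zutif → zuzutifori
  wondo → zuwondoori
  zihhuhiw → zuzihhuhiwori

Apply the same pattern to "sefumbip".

sosefumbip

rafrul and duvlafhu both have last vowel 'u' yet inflect differently (tirafrul, duvlafhuim), so the last vowel is not what conditions the rule; the final letter is.
"sefumbip" ends in -p. The stems ending in -p (kozevmap → sokozevmap, bugap → sobugap) add the prefix so-.
The other patterns: stems ending in -l add the prefix ti-; stems ending in -u add -im; stems ending in -f, -o or -w add zu- … -ori around the stem.
So sefumbip → sosefumbip.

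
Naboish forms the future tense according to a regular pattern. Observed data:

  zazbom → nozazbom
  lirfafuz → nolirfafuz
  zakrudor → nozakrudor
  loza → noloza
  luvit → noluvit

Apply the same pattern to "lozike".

Every pair shown (zazbom → nozazbom, lirfafuz → nolirfafuz, zakrudor → nozakrudor, …) follows the same rule: add the prefix no-.
So lozike → nolozike.

nolozike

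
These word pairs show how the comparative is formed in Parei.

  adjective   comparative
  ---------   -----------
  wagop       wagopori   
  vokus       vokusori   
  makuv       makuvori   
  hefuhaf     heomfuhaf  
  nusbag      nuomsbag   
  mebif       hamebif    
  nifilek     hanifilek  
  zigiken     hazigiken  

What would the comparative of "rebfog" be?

rebfogori

hefuhaf and mebif both end in -f yet inflect differently (heomfuhaf, hamebif), so the final letter is not what conditions the rule; the last vowel is.
"rebfog" has last vowel 'o'. The one such stem in the data (wagop → wagopori) adds -ori, so the same rule applies.
The other patterns: stems whose last vowel is 'a' insert -om- after the first vowel; stems whose last vowel is 'e' or 'i' add the prefix ha-.
So rebfog → rebfogori.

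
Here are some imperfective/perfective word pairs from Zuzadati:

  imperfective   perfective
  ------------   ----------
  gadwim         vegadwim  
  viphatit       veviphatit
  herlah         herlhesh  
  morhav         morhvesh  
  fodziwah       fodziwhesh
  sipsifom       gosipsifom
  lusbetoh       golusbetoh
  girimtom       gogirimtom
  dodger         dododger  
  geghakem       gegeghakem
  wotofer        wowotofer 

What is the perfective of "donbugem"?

dodonbugem

"donbugem" has last vowel 'e'. The stems whose last vowel is 'e' (dodger → dododger, geghakem → gegeghakem, wotofer → wowotofer) repeat the first consonant+vowel as a prefix.
The other patterns: stems whose last vowel is 'i' add the prefix ve-; stems whose last vowel is 'a' delete the last vowel and add -esh; stems whose last vowel is 'o' add the prefix go-.
So donbugem → dodonbugem.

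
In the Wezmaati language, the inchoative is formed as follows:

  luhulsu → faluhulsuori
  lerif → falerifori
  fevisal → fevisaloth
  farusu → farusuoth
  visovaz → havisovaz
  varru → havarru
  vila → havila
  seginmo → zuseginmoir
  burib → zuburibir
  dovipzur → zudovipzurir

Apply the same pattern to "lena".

falenaori

"lena" begins with l-. The stems beginning with l- (luhulsu → faluhulsuori, lerif → falerifori) add fa- … -ori around the stem.
So lena → falenaori.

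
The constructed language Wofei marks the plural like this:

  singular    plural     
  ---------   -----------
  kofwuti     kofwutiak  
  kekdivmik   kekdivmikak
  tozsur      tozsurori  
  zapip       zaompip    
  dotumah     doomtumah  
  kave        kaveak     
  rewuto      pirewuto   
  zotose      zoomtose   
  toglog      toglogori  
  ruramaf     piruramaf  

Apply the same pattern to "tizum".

tizumori

kave and zotose both end in -e yet inflect differently (kaveak, zoomtose), so the final letter is not what conditions the rule; the first letter is.
"tizum" begins with t-. The stems beginning with t- (toglog → toglogori, tozsur → tozsurori) add -ori.
The other patterns: stems beginning with r- add the prefix pi-; stems beginning with k- add -ak; stems beginning with d- or z- insert -om- after the first vowel.
So tizum → tizumori.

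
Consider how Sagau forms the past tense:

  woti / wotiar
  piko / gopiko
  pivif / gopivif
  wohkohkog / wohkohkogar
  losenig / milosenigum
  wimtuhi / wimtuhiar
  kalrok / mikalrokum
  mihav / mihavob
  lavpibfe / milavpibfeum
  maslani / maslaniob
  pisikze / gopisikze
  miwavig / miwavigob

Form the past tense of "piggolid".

"piggolid" begins with p-. The stems beginning with p- (pivif → gopivif, pisikze → gopisikze, piko → gopiko) add the prefix go-.
The other patterns: stems beginning with m- add -ob; stems beginning with w- add -ar; stems beginning with k- or l- add mi- … -um around the stem.
So piggolid → gopiggolid.

gopiggolid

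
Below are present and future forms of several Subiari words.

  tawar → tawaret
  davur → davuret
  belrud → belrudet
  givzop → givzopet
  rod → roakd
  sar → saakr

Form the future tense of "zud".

belrud and rod both end in -d yet inflect differently (belrudet, roakd), so the final letter is not what conditions the rule; the number of vowels is.
"zud" has 1 vowel. The stems with 1 vowel (rod → roakd, sar → saakr) insert -ak- after the first vowel.
So zud → zuakd.

zuakd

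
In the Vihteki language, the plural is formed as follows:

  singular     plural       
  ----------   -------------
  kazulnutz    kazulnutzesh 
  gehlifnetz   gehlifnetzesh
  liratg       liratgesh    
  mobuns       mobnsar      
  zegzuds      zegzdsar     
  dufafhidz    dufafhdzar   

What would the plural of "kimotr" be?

kimotresh

kazulnutz and dufafhidz both end in -z yet inflect differently (kazulnutzesh, dufafhdzar), so the final letter is not what conditions the rule; the second-to-last letter is.
"kimotr" has second-to-last letter 't'. The stems whose second-to-last letter is 't' (kazulnutz → kazulnutzesh, gehlifnetz → gehlifnetzesh, liratg → liratgesh) add -esh.
The other pattern: stems whose second-to-last letter is 'd' or 'n' delete the last vowel and add -ar.
So kimotr → kimotresh.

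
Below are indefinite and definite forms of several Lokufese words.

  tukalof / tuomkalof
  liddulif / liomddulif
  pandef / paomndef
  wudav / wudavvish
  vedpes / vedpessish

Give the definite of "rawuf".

pandef and vedpes both have last vowel 'e' yet inflect differently (paomndef, vedpessish), so the last vowel is not what conditions the rule; the final letter is.
"rawuf" ends in -f. The stems ending in -f (tukalof → tuomkalof, liddulif → liomddulif, pandef → paomndef) insert -om- after the first vowel.
The other pattern: stems ending in -s or -v double the final consonant and add -ish.
So rawuf → raomwuf.

raomwuf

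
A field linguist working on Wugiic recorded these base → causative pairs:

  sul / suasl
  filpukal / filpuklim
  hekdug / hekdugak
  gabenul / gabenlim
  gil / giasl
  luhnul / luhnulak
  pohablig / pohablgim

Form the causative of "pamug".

sul and luhnul both end in -l yet inflect differently (suasl, luhnulak), so the final letter is not what conditions the rule; the number of vowels is.
"pamug" has 2 vowels. The stems with 2 vowels (hekdug → hekdugak, luhnul → luhnulak) add -ak.
The other patterns: stems with 1 vowel insert -as- after the first vowel; stems with 3 vowels delete the last vowel and add -im.
So pamug → pamugak.

pamugak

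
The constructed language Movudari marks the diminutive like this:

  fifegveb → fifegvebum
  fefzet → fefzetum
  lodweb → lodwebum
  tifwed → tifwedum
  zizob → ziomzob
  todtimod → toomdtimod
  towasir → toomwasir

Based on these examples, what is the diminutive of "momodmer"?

momodmerum

fifegveb and zizob both end in -b yet inflect differently (fifegvebum, ziomzob), so the final letter is not what conditions the rule; the last vowel is.
"momodmer" has last vowel 'e'. The stems whose last vowel is 'e' (fifegveb → fifegvebum, fefzet → fefzetum, lodweb → lodwebum) add -um.
So momodmer → momodmerum.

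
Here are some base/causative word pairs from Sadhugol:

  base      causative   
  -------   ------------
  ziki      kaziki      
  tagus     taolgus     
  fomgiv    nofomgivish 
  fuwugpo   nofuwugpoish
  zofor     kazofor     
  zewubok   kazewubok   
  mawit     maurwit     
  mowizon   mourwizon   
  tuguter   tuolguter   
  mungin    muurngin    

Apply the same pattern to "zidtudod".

kazidtudod

zofor and tuguter both end in -r yet inflect differently (kazofor, tuolguter), so the final letter is not what conditions the rule; the first letter is.
"zidtudod" begins with z-. The stems beginning with z- (ziki → kaziki, zofor → kazofor, zewubok → kazewubok) add the prefix ka-.
The other patterns: stems beginning with f- add no- … -ish around the stem; stems beginning with m- insert -ur- after the first vowel; stems beginning with t- insert -ol- after the first vowel.
So zidtudod → kazidtudod.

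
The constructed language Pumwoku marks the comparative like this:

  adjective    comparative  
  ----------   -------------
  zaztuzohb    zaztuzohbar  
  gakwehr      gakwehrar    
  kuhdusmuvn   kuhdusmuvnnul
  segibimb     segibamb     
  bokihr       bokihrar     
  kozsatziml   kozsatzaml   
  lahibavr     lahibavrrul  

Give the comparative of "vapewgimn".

zaztuzohb and segibimb both end in -b yet inflect differently (zaztuzohbar, segibamb), so the final letter is not what conditions the rule; the second-to-last letter is.
"vapewgimn" has second-to-last letter 'm'. The stems whose second-to-last letter is 'm' (kozsatziml → kozsatzaml, segibimb → segibamb) change the last vowel to 'a'.
So vapewgimn → vapewgamn.

vapewgamn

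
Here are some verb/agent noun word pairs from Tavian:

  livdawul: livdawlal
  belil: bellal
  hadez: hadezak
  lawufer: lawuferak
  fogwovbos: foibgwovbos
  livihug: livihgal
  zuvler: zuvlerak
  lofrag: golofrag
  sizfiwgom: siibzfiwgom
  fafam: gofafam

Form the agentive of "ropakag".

fafam and sizfiwgom both end in -m yet inflect differently (gofafam, siibzfiwgom), so the final letter is not what conditions the rule; the last vowel is.
"ropakag" has last vowel 'a'. The stems whose last vowel is 'a' (fafam → gofafam, lofrag → golofrag) add the prefix go-.
So ropakag → goropakag.

goropakag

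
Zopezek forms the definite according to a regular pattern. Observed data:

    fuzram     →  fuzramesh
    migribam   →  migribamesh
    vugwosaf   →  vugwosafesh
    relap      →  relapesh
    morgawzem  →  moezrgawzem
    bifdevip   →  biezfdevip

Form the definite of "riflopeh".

riezflopeh

fuzram and morgawzem both end in -m yet inflect differently (fuzramesh, moezrgawzem), so the final letter is not what conditions the rule; the last vowel is.
"riflopeh" has last vowel 'e'. The one such stem in the data (morgawzem → moezrgawzem) inserts -ez- after the first vowel (as does bifdevip), so the same rule applies.
The other pattern: stems whose last vowel is 'a' add -esh.
So riflopeh → riezflopeh.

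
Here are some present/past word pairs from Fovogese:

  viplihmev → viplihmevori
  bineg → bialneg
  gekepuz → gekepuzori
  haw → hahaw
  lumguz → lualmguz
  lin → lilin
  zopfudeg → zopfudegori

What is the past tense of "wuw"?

wuwuw

bineg and zopfudeg both end in -g yet inflect differently (bialneg, zopfudegori), so the final letter is not what conditions the rule; the number of vowels is.
"wuw" has 1 vowel. The stems with 1 vowel (haw → hahaw, lin → lilin) repeat the first consonant+vowel as a prefix.
The other patterns: stems with 2 vowels insert -al- after the first vowel; stems with 3 vowels add -ori.
So wuw → wuwuw.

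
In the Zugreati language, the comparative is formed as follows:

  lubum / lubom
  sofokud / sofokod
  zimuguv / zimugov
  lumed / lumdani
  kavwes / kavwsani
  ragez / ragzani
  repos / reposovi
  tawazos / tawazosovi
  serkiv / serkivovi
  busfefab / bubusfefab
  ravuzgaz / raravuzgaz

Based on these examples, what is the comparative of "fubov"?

fubovovi

sofokud and lumed both end in -d yet inflect differently (sofokod, lumdani), so the final letter is not what conditions the rule; the last vowel is.
"fubov" has last vowel 'o'. The stems whose last vowel is 'o' (repos → reposovi, tawazos → tawazosovi) add -ovi.
The other patterns: stems whose last vowel is 'u' change the last vowel to 'o'; stems whose last vowel is 'e' delete the last vowel and add -ani; stems whose last vowel is 'a' repeat the first consonant+vowel as a prefix.
So fubov → fubovovi.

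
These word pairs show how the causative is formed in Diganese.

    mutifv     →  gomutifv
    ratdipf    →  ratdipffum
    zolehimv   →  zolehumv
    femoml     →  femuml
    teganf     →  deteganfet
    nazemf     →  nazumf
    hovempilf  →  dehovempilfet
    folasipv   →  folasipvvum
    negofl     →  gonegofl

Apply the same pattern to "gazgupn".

gazgupnnum

folasipv and zolehimv both end in -v yet inflect differently (folasipvvum, zolehumv), so the final letter is not what conditions the rule; the second-to-last letter is.
"gazgupn" has second-to-last letter 'p'. The stems whose second-to-last letter is 'p' (ratdipf → ratdipffum, folasipv → folasipvvum) double the final consonant and add -um.
The other patterns: stems whose second-to-last letter is 'm' change the last vowel to 'u'; stems whose second-to-last letter is 'f' add the prefix go-; stems whose second-to-last letter is 'l' or 'n' add de- … -et around the stem.
So gazgupn → gazgupnnum.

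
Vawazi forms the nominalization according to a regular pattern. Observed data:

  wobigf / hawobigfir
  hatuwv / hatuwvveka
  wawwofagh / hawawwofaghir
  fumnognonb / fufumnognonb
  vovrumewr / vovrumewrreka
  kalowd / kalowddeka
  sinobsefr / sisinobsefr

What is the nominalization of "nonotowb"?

nonotowbbeka

vovrumewr and sinobsefr both end in -r yet inflect differently (vovrumewrreka, sisinobsefr), so the final letter is not what conditions the rule; the second-to-last letter is.
"nonotowb" has second-to-last letter 'w'. The stems whose second-to-last letter is 'w' (kalowd → kalowddeka, vovrumewr → vovrumewrreka, hatuwv → hatuwvveka) double the final consonant and add -eka.
The other patterns: stems whose second-to-last letter is 'g' add ha- … -ir around the stem; stems whose second-to-last letter is 'f' or 'n' repeat the first consonant+vowel as a prefix.
So nonotowb → nonotowbbeka.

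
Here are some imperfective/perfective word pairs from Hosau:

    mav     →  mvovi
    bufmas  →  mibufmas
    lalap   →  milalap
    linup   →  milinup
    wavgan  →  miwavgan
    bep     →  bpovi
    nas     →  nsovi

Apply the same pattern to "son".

bep and lalap both end in -p yet inflect differently (bpovi, milalap), so the final letter is not what conditions the rule; the number of vowels is.
"son" has 1 vowel. The stems with 1 vowel (bep → bpovi, mav → mvovi, nas → nsovi) delete the last vowel and add -ovi.
So son → snovi.

snovi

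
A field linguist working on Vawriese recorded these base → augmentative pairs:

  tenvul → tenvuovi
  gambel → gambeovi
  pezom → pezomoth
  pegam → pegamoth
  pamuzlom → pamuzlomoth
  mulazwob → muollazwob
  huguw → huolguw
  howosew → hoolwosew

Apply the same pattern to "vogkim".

vogkimoth

pezom and mulazwob both have last vowel 'o' yet inflect differently (pezomoth, muollazwob), so the last vowel is not what conditions the rule; the final letter is.
"vogkim" ends in -m. The stems ending in -m (pezom → pezomoth, pegam → pegamoth, pamuzlom → pamuzlomoth) add -oth.
So vogkim → vogkimoth.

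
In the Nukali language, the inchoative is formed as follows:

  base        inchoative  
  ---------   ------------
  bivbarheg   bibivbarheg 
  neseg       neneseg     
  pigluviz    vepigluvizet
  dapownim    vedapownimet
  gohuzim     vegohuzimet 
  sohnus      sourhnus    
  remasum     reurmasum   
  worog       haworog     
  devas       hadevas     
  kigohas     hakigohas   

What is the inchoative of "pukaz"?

hapukaz

dapownim and remasum both end in -m yet inflect differently (vedapownimet, reurmasum), so the final letter is not what conditions the rule; the last vowel is.
"pukaz" has last vowel 'a'. The stems whose last vowel is 'a' (devas → hadevas, kigohas → hakigohas) add the prefix ha-.
The other patterns: stems whose last vowel is 'e' repeat the first consonant+vowel as a prefix; stems whose last vowel is 'i' add ve- … -et around the stem; stems whose last vowel is 'u' insert -ur- after the first vowel.
So pukaz → hapukaz.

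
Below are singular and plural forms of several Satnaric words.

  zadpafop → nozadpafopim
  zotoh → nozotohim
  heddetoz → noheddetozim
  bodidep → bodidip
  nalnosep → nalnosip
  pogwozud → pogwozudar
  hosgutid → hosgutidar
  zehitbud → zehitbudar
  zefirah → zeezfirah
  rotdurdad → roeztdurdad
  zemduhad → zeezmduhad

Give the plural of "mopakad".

"mopakad" has last vowel 'a'. The stems whose last vowel is 'a' (zefirah → zeezfirah, rotdurdad → roeztdurdad, zemduhad → zeezmduhad) insert -ez- after the first vowel.
So mopakad → moezpakad.

moezpakad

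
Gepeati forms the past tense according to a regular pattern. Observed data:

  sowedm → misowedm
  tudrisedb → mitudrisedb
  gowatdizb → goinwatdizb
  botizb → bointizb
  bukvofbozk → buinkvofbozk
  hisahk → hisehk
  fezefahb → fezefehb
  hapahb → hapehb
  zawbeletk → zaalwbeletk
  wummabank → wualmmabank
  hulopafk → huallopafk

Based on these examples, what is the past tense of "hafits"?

haalfits

tudrisedb and gowatdizb both end in -b yet inflect differently (mitudrisedb, goinwatdizb), so the final letter is not what conditions the rule; the second-to-last letter is.
"hafits" has second-to-last letter 't'. The one such stem in the data (zawbeletk → zaalwbeletk) inserts -al- after the first vowel (as do wummabank, hulopafk), so the same rule applies.
The other patterns: stems whose second-to-last letter is 'd' add the prefix mi-; stems whose second-to-last letter is 'z' insert -in- after the first vowel; stems whose second-to-last letter is 'h' change the last vowel to 'e'.
So hafits → haalfits.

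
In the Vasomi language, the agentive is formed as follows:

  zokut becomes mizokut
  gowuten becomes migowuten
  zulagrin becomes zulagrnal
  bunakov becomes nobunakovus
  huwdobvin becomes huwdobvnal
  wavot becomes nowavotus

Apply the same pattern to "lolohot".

wavot and zokut both end in -t yet inflect differently (nowavotus, mizokut), so the final letter is not what conditions the rule; the last vowel is.
"lolohot" has last vowel 'o'. The stems whose last vowel is 'o' (wavot → nowavotus, bunakov → nobunakovus) add no- … -us around the stem.
The other patterns: stems whose last vowel is 'e' or 'u' add the prefix mi-; stems whose last vowel is 'i' delete the last vowel and add -al.
So lolohot → nololohotus.

nololohotus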